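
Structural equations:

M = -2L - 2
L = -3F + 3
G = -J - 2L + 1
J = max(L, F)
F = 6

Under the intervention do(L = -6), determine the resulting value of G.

Under do(L=-6), the mechanism L = -3F + 3 is discarded; L is fixed at -6.
J = max(L, F)  [with L=-6, F=6]  = 6
G = -J - 2L + 1  [with J=6, L=-6]  = 7

7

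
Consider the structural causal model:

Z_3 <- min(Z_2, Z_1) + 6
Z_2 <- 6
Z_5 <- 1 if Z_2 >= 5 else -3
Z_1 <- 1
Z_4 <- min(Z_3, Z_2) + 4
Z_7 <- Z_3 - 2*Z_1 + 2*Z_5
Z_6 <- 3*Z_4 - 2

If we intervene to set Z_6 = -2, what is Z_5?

do(Z_6=-2) replaces the equation Z_6 <- 3*Z_4 - 2 with the constant Z_6 = -2.
Since Z_5 is not a descendant of the intervened variable, it is unaffected.
Z_5 = 1 if Z_2 >= 5 else -3  [with Z_2=6]  = 1

1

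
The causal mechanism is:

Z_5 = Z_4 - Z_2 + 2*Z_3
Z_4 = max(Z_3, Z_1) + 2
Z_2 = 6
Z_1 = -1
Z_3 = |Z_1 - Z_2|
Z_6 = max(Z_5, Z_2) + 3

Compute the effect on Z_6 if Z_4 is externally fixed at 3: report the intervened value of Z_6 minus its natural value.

Under do(Z_4=3), the mechanism Z_4 = max(Z_3, Z_1) + 2 is discarded; Z_4 is fixed at 3.
Z_3 = |Z_1 - Z_2|  [with Z_1=-1, Z_2=6]  = 7
Z_5 = Z_4 - Z_2 + 2*Z_3  [with Z_4=3, Z_2=6, Z_3=7]  = 11
Z_6 = max(Z_5, Z_2) + 3  [with Z_5=11, Z_2=6]  = 14
Without intervention: Z_3 = |Z_1 - Z_2|  [with Z_1=-1, Z_2=6]  = 7; Z_4 = max(Z_3, Z_1) + 2  [with Z_3=7, Z_1=-1]  = 9; Z_5 = Z_4 - Z_2 + 2*Z_3  [with Z_4=9, Z_2=6, Z_3=7]  = 17; Z_6 = max(Z_5, Z_2) + 3  [with Z_5=17, Z_2=6]  = 20.
Change = 14 − 20 = -6.

-6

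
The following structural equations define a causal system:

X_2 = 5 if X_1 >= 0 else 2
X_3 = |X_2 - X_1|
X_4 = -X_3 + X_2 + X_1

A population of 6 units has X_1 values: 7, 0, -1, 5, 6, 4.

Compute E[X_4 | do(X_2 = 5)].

6

Under do(X_2=5), X_2's equation is replaced by X_2=5 for every unit. Per-unit X_4: 10, 0, -2, 10, 10, 8. Mean = 6.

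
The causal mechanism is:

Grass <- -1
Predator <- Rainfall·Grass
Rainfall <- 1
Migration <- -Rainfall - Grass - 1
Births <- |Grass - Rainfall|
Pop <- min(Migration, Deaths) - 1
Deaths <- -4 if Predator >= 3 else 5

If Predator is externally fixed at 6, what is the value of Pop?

The intervention breaks the incoming arrows to Predator: Predator <- Rainfall·Grass no longer applies, and Predator = 6.
Deaths = -4 if Predator >= 3 else 5  [with Predator=6]  = -4
Migration = -Rainfall - Grass - 1  [with Rainfall=1, Grass=-1]  = -1
Pop = min(Migration, Deaths) - 1  [with Migration=-1, Deaths=-4]  = -5

-5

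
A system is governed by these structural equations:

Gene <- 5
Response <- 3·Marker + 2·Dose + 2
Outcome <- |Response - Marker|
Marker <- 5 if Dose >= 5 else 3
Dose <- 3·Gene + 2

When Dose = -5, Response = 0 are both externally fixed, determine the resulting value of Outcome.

3

Setting Dose = -5, Response = 0 by intervention discards those variables' equations.
Marker = 5 if Dose >= 5 else 3  [with Dose=-5]  = 3
Outcome = |Response - Marker|  [with Response=0, Marker=3]  = 3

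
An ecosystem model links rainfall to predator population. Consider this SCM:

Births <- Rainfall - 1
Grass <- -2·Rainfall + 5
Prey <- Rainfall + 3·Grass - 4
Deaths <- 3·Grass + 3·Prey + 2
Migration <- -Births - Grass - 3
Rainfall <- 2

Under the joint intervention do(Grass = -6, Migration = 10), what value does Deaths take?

-76

Setting Grass = -6, Migration = 10 by intervention discards those variables' equations.
Prey = Rainfall + 3·Grass - 4  [with Rainfall=2, Grass=-6]  = -20
Deaths = 3·Grass + 3·Prey + 2  [with Grass=-6, Prey=-20]  = -76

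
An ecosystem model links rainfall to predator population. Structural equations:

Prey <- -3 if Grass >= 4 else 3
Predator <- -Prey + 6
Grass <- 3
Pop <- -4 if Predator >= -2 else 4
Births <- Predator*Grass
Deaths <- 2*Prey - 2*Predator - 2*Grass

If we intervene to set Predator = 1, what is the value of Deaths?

do(Predator=1) replaces the equation Predator <- -Prey + 6 with the constant Predator = 1.
Prey = -3 if Grass >= 4 else 3  [with Grass=3]  = 3
Deaths = 2*Prey - 2*Predator - 2*Grass  [with Prey=3, Predator=1, Grass=3]  = -2

-2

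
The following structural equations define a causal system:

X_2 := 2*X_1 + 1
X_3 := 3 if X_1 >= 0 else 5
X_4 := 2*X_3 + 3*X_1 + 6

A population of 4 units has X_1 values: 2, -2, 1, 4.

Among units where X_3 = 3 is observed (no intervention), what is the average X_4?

19

Observing X_3=3 restricts to units where X_3's equation naturally yields 3: X_1 ∈ {2, 1, 4}. In that subpopulation X_4 = 18, 15, 24, mean 19.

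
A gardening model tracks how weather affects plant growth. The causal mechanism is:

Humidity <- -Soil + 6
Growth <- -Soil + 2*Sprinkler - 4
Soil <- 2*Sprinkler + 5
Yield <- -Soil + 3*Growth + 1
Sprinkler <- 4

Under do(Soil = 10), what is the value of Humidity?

-4

Under do(Soil=10), the mechanism Soil <- 2*Sprinkler + 5 is discarded; Soil is fixed at 10.
Humidity = -Soil + 6  [with Soil=10]  = -4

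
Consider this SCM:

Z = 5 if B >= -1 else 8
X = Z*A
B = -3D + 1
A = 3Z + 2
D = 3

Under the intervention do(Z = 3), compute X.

do(Z=3) replaces the equation Z = 5 if B >= -1 else 8 with the constant Z = 3.
A = 3Z + 2  [with Z=3]  = 11
X = Z*A  [with Z=3, A=11]  = 33

33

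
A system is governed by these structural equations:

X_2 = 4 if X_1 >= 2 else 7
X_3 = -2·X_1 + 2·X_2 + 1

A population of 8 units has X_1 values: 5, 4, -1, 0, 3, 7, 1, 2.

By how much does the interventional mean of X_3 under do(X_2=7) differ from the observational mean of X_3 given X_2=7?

Under do(X_2=7), X_2's equation is replaced by X_2=7 for every unit. Per-unit X_3: 5, 7, 17, 15, 9, 1, 13, 11. Mean = 9.75.
E[X_3|X_2=7] averages over only the 3 units with X_2=7 (X_1 = -1, 0, 1): X_3 = 17, 15, 13, mean 15.
Difference = 9.75 − 15 = -5.25.

-5.25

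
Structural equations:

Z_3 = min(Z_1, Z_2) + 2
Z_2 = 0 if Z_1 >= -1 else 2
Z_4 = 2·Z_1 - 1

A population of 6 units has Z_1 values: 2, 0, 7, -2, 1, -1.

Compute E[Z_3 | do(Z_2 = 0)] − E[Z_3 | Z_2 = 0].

-0.3

The intervention sets Z_2=0 in all 6 units regardless of Z_1. Recomputing Z_3 per unit gives 2, 2, 2, 0, 2, 1; average 1.5.
E[Z_3|Z_2=0] averages over only the 5 units with Z_2=0 (Z_1 = 2, 0, 7, 1, -1): Z_3 = 2, 2, 2, 2, 1, mean 1.8.
Difference = 1.5 − 1.8 = -0.3.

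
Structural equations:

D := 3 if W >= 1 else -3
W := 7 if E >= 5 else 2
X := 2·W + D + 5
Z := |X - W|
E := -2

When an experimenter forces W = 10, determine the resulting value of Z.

18

do(W=10) replaces the equation W := 7 if E >= 5 else 2 with the constant W = 10.
D = 3 if W >= 1 else -3  [with W=10]  = 3
X = 2·W + D + 5  [with W=10, D=3]  = 28
Z = |X - W|  [with X=28, W=10]  = 18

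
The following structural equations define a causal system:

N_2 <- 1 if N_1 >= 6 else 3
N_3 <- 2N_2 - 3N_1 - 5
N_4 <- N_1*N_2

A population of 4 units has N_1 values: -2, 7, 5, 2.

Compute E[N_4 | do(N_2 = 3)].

do(N_2=3) breaks N_2's dependence on N_1. With N_2=3 fixed, N_4 across the units is -6, 21, 15, 6, mean 9.

9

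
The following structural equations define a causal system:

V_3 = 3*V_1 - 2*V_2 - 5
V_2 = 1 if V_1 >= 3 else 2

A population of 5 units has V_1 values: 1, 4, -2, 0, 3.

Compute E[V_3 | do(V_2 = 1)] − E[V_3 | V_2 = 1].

-6.9

The intervention sets V_2=1 in all 5 units regardless of V_1. Recomputing V_3 per unit gives -4, 5, -13, -7, 2; average -3.4.
E[V_3|V_2=1] averages over only the 2 units with V_2=1 (V_1 = 4, 3): V_3 = 5, 2, mean 3.5.
Difference = -3.4 − 3.5 = -6.9.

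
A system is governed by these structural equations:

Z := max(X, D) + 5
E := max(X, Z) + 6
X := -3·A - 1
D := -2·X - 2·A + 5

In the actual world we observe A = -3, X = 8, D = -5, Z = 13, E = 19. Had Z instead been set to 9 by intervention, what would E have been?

15

Intervening sets Z = 9 and removes its equation (Z := max(X, D) + 5).
X = -3·A - 1  [with A=-3]  = 8
E = max(X, Z) + 6  [with X=8, Z=9]  = 15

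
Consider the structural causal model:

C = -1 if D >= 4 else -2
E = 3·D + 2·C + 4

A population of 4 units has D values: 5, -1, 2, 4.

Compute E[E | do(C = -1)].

The intervention sets C=-1 in all 4 units regardless of D. Recomputing E per unit gives 17, -1, 8, 14; average 9.5.

9.5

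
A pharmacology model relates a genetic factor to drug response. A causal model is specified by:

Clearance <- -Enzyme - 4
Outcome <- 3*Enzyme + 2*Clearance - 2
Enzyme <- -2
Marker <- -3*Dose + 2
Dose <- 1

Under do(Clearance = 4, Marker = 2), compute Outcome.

The joint intervention fixes Clearance = 4, Marker = 2, removing each variable's own equation.
Outcome = 3*Enzyme + 2*Clearance - 2  [with Enzyme=-2, Clearance=4]  = 0

0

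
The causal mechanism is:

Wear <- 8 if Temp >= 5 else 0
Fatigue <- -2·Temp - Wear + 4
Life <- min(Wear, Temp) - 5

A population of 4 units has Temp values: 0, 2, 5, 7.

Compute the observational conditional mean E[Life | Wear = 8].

E[Life|Wear=8] averages over only the 2 units with Wear=8 (Temp = 5, 7): Life = 0, 2, mean 1.

1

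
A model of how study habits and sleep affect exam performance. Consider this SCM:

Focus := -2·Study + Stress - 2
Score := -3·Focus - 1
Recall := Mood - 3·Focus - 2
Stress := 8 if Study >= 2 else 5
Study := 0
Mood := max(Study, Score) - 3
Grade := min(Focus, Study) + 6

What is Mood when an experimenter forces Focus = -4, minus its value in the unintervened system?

11

do(Focus=-4) replaces the equation Focus := -2·Study + Stress - 2 with the constant Focus = -4.
Score = -3·Focus - 1  [with Focus=-4]  = 11
Mood = max(Study, Score) - 3  [with Study=0, Score=11]  = 8
Without intervention: Stress = 8 if Study >= 2 else 5  [with Study=0]  = 5; Focus = -2·Study + Stress - 2  [with Study=0, Stress=5]  = 3; Score = -3·Focus - 1  [with Focus=3]  = -10; Mood = max(Study, Score) - 3  [with Study=0, Score=-10]  = -3.
Change = 8 − (-3) = 11.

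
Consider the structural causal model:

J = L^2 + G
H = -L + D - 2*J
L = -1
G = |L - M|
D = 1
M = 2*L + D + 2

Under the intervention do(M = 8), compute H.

The intervention breaks the incoming arrows to M: M = 2*L + D + 2 no longer applies, and M = 8.
G = |L - M|  [with L=-1, M=8]  = 9
J = L^2 + G  [with L=-1, G=9]  = 10
H = -L + D - 2*J  [with L=-1, D=1, J=10]  = -18

-18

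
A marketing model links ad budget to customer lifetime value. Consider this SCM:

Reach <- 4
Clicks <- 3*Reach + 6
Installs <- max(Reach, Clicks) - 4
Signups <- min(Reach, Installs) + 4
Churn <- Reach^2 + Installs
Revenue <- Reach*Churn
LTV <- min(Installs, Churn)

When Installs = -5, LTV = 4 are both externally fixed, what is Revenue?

44

Under do(Installs = -5, LTV = 4), each intervened variable's structural equation is replaced by its fixed value.
Churn = Reach^2 + Installs  [with Reach=4, Installs=-5]  = 11
Revenue = Reach*Churn  [with Reach=4, Churn=11]  = 44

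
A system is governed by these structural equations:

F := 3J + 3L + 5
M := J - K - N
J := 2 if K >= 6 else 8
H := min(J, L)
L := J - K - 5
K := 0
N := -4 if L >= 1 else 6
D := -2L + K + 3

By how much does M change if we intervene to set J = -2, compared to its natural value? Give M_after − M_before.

-20

do(J=-2) replaces the equation J := 2 if K >= 6 else 8 with the constant J = -2.
L = J - K - 5  [with J=-2, K=0]  = -7
N = -4 if L >= 1 else 6  [with L=-7]  = 6
M = J - K - N  [with J=-2, K=0, N=6]  = -8
Without intervention: J = 2 if K >= 6 else 8  [with K=0]  = 8; L = J - K - 5  [with J=8, K=0]  = 3; N = -4 if L >= 1 else 6  [with L=3]  = -4; M = J - K - N  [with J=8, K=0, N=-4]  = 12.
Change = -8 − 12 = -20.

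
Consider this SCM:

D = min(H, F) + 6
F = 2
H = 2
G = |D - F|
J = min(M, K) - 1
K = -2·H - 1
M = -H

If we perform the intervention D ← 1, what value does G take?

1

do(D=1) replaces the equation D = min(H, F) + 6 with the constant D = 1.
G = |D - F|  [with D=1, F=2]  = 1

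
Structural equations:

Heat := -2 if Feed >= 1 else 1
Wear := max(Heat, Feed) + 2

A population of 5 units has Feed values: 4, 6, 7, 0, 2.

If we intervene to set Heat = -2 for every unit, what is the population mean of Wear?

Every unit gets Heat=-2 under the intervention. Wear values become 6, 8, 9, 2, 4; E[Wear|do(Heat=-2)] = 5.8.

5.8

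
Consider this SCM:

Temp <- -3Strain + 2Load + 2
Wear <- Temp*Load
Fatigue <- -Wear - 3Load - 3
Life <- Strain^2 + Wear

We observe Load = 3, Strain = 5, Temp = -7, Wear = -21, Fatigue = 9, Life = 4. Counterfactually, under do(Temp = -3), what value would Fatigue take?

-3

do(Temp=-3) replaces the equation Temp <- -3Strain + 2Load + 2 with the constant Temp = -3.
Wear = Temp*Load  [with Temp=-3, Load=3]  = -9
Fatigue = -Wear - 3Load - 3  [with Wear=-9, Load=3]  = -3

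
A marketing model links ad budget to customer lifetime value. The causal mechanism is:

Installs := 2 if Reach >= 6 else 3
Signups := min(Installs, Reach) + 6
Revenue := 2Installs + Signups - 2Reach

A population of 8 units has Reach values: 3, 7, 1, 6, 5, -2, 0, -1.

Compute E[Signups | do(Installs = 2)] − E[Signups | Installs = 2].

-1.25

do(Installs=2) breaks Installs's dependence on Reach. With Installs=2 fixed, Signups across the units is 8, 8, 7, 8, 8, 4, 6, 5, mean 6.75.
Observing Installs=2 restricts to units where Installs's equation naturally yields 2: Reach ∈ {7, 6}. In that subpopulation Signups = 8, 8, mean 8.
Difference = 6.75 − 8 = -1.25.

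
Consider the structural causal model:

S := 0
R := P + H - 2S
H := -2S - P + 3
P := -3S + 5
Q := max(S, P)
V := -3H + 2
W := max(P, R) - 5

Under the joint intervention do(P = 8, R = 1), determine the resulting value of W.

Setting P = 8, R = 1 by intervention discards those variables' equations.
W = max(P, R) - 5  [with P=8, R=1]  = 3

3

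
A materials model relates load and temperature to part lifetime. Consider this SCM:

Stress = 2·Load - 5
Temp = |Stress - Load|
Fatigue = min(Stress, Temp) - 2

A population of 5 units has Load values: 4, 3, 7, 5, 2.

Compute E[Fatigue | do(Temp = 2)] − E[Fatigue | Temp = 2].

Every unit gets Temp=2 under the intervention. Fatigue values become 0, -1, 0, 0, -3; E[Fatigue|do(Temp=2)] = -0.8.
Observing Temp=2 restricts to units where Temp's equation naturally yields 2: Load ∈ {3, 7}. In that subpopulation Fatigue = -1, 0, mean -0.5.
Difference = -0.8 − (-0.5) = -0.3.

-0.3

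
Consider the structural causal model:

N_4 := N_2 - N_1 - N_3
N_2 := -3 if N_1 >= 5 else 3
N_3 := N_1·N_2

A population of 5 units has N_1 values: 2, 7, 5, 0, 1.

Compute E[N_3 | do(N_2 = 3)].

9

Under do(N_2=3), N_2's equation is replaced by N_2=3 for every unit. Per-unit N_3: 6, 21, 15, 0, 3. Mean = 9.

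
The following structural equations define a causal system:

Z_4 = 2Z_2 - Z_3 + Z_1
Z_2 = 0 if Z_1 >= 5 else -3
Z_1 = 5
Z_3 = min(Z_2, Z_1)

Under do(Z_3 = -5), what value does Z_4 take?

10

The intervention breaks the incoming arrows to Z_3: Z_3 = min(Z_2, Z_1) no longer applies, and Z_3 = -5.
Z_2 = 0 if Z_1 >= 5 else -3  [with Z_1=5]  = 0
Z_4 = 2Z_2 - Z_3 + Z_1  [with Z_2=0, Z_3=-5, Z_1=5]  = 10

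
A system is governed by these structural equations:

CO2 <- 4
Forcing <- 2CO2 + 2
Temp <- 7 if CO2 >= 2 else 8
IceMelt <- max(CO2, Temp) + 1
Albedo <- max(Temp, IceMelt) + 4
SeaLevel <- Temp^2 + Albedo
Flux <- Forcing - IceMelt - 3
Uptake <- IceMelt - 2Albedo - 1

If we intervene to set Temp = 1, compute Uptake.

The intervention breaks the incoming arrows to Temp: Temp <- 7 if CO2 >= 2 else 8 no longer applies, and Temp = 1.
IceMelt = max(CO2, Temp) + 1  [with CO2=4, Temp=1]  = 5
Albedo = max(Temp, IceMelt) + 4  [with Temp=1, IceMelt=5]  = 9
Uptake = IceMelt - 2Albedo - 1  [with IceMelt=5, Albedo=9]  = -14

-14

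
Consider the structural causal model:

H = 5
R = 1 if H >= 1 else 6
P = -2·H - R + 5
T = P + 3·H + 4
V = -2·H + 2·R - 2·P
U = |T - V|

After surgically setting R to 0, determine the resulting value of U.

Under do(R=0), the mechanism R = 1 if H >= 1 else 6 is discarded; R is fixed at 0.
P = -2·H - R + 5  [with H=5, R=0]  = -5
T = P + 3·H + 4  [with P=-5, H=5]  = 14
V = -2·H + 2·R - 2·P  [with H=5, R=0, P=-5]  = 0
U = |T - V|  [with T=14, V=0]  = 14

14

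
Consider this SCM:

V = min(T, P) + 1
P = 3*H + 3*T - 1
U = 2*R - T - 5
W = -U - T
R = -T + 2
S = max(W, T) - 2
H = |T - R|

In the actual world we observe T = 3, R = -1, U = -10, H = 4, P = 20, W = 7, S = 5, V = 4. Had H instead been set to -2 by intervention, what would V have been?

do(H=-2) replaces the equation H = |T - R| with the constant H = -2.
P = 3*H + 3*T - 1  [with H=-2, T=3]  = 2
V = min(T, P) + 1  [with T=3, P=2]  = 3

3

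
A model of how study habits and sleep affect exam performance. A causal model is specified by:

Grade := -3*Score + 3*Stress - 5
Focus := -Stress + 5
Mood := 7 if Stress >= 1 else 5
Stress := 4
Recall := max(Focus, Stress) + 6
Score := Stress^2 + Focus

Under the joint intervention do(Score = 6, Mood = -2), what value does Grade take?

-11

Setting Score = 6, Mood = -2 by intervention discards those variables' equations.
Grade = -3*Score + 3*Stress - 5  [with Score=6, Stress=4]  = -11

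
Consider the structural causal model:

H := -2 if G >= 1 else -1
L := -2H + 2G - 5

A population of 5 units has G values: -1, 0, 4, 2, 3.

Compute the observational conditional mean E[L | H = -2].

Conditioning on H=-2 selects the 3 unit(s) with G ∈ {4, 2, 3}. Their L values: 7, 3, 5. Mean = 5.

5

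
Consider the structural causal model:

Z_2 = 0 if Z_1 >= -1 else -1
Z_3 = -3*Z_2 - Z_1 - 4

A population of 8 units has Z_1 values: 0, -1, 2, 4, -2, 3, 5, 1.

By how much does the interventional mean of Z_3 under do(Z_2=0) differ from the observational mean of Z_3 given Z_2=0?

0.5

Under do(Z_2=0), Z_2's equation is replaced by Z_2=0 for every unit. Per-unit Z_3: -4, -3, -6, -8, -2, -7, -9, -5. Mean = -5.5.
Observing Z_2=0 restricts to units where Z_2's equation naturally yields 0: Z_1 ∈ {0, -1, 2, 4, 3, 5, 1}. In that subpopulation Z_3 = -4, -3, -6, -8, -7, -9, -5, mean -6.
Difference = -5.5 − (-6) = 0.5.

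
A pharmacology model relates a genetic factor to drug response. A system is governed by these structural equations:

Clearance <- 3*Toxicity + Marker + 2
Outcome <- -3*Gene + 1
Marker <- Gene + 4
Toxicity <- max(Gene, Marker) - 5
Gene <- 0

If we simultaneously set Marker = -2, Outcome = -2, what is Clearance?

-15

The joint intervention fixes Marker = -2, Outcome = -2, removing each variable's own equation.
Toxicity = max(Gene, Marker) - 5  [with Gene=0, Marker=-2]  = -5
Clearance = 3*Toxicity + Marker + 2  [with Toxicity=-5, Marker=-2]  = -15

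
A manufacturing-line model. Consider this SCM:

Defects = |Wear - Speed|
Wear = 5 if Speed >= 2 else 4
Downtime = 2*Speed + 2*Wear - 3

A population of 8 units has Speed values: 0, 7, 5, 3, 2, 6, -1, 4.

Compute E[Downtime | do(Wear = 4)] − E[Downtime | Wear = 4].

do(Wear=4) breaks Wear's dependence on Speed. With Wear=4 fixed, Downtime across the units is 5, 19, 15, 11, 9, 17, 3, 13, mean 11.5.
Observing Wear=4 restricts to units where Wear's equation naturally yields 4: Speed ∈ {0, -1}. In that subpopulation Downtime = 5, 3, mean 4.
Difference = 11.5 − 4 = 7.5.

7.5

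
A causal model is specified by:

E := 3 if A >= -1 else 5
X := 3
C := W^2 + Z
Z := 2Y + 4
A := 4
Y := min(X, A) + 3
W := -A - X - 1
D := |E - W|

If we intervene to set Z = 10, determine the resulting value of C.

74

do(Z=10) replaces the equation Z := 2Y + 4 with the constant Z = 10.
W = -A - X - 1  [with A=4, X=3]  = -8
C = W^2 + Z  [with W=-8, Z=10]  = 74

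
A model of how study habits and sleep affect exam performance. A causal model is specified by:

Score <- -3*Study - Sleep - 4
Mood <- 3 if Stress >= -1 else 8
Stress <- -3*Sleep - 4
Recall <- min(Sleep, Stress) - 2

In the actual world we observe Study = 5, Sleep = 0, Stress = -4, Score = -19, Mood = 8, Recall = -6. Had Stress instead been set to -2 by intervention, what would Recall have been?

The intervention breaks the incoming arrows to Stress: Stress <- -3*Sleep - 4 no longer applies, and Stress = -2.
Recall = min(Sleep, Stress) - 2  [with Sleep=0, Stress=-2]  = -4

-4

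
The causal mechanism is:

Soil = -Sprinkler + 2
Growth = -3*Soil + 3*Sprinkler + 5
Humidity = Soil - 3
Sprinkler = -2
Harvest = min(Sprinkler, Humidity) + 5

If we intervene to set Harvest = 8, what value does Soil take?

4

Under do(Harvest=8), the mechanism Harvest = min(Sprinkler, Humidity) + 5 is discarded; Harvest is fixed at 8.
No directed path runs from Harvest to Soil, so Soil keeps its natural value.
Soil = -Sprinkler + 2  [with Sprinkler=-2]  = 4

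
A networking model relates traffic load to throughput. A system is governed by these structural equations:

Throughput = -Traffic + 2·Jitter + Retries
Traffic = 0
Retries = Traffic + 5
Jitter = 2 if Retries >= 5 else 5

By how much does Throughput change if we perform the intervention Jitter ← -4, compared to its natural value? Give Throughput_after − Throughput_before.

-12

The intervention breaks the incoming arrows to Jitter: Jitter = 2 if Retries >= 5 else 5 no longer applies, and Jitter = -4.
Retries = Traffic + 5  [with Traffic=0]  = 5
Throughput = -Traffic + 2·Jitter + Retries  [with Traffic=0, Jitter=-4, Retries=5]  = -3
Without intervention: Retries = Traffic + 5  [with Traffic=0]  = 5; Jitter = 2 if Retries >= 5 else 5  [with Retries=5]  = 2; Throughput = -Traffic + 2·Jitter + Retries  [with Traffic=0, Jitter=2, Retries=5]  = 9.
Change = -3 − 9 = -12.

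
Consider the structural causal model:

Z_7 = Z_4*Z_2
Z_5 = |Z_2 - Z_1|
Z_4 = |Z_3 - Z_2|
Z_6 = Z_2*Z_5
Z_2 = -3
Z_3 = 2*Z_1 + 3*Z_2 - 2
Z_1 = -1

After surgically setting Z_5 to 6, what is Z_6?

The intervention breaks the incoming arrows to Z_5: Z_5 = |Z_2 - Z_1| no longer applies, and Z_5 = 6.
Z_6 = Z_2*Z_5  [with Z_2=-3, Z_5=6]  = -18

-18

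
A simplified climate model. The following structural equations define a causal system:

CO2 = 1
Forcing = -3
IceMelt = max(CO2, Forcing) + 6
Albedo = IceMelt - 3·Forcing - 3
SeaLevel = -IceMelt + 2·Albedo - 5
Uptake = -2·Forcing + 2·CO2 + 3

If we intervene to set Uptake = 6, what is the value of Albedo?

do(Uptake=6) replaces the equation Uptake = -2·Forcing + 2·CO2 + 3 with the constant Uptake = 6.
No directed path runs from Uptake to Albedo, so Albedo keeps its natural value.
IceMelt = max(CO2, Forcing) + 6  [with CO2=1, Forcing=-3]  = 7
Albedo = IceMelt - 3·Forcing - 3  [with IceMelt=7, Forcing=-3]  = 13

13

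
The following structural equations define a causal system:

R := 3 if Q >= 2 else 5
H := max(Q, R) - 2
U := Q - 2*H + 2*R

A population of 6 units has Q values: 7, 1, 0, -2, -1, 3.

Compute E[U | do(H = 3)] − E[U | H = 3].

0.5

do(H=3) breaks H's dependence on Q. With H=3 fixed, U across the units is 7, 5, 4, 2, 3, 3, mean 4.
Conditioning on H=3 selects the 4 unit(s) with Q ∈ {1, 0, -2, -1}. Their U values: 5, 4, 2, 3. Mean = 3.5.
Difference = 4 − 3.5 = 0.5.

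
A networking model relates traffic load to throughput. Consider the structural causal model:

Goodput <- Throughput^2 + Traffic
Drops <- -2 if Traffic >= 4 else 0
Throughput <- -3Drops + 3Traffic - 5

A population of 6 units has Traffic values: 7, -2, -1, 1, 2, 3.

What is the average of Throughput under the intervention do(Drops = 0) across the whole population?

Every unit gets Drops=0 under the intervention. Throughput values become 16, -11, -8, -2, 1, 4; E[Throughput|do(Drops=0)] = 0.

0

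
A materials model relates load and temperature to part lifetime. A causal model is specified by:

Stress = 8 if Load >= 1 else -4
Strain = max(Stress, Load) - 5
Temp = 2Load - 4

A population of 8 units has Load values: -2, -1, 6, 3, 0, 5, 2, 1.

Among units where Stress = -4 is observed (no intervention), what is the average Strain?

-6

Observing Stress=-4 restricts to units where Stress's equation naturally yields -4: Load ∈ {-2, -1, 0}. In that subpopulation Strain = -7, -6, -5, mean -6.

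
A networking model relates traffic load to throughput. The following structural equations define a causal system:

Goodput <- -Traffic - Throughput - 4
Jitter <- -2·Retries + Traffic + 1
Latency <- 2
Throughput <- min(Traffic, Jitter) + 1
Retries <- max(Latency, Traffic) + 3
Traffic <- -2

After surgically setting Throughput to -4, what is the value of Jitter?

-11

The intervention breaks the incoming arrows to Throughput: Throughput <- min(Traffic, Jitter) + 1 no longer applies, and Throughput = -4.
Since Jitter is not a descendant of the intervened variable, it is unaffected.
Retries = max(Latency, Traffic) + 3  [with Latency=2, Traffic=-2]  = 5
Jitter = -2·Retries + Traffic + 1  [with Retries=5, Traffic=-2]  = -11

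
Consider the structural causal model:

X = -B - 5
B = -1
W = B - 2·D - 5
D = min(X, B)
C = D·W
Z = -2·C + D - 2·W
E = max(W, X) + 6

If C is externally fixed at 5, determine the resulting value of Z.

-18

Under do(C=5), the mechanism C = D·W is discarded; C is fixed at 5.
X = -B - 5  [with B=-1]  = -4
D = min(X, B)  [with X=-4, B=-1]  = -4
W = B - 2·D - 5  [with B=-1, D=-4]  = 2
Z = -2·C + D - 2·W  [with C=5, D=-4, W=2]  = -18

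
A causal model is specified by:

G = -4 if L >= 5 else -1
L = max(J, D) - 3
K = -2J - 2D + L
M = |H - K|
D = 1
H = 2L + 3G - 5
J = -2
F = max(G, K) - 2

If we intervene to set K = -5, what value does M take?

do(K=-5) replaces the equation K = -2J - 2D + L with the constant K = -5.
L = max(J, D) - 3  [with J=-2, D=1]  = -2
G = -4 if L >= 5 else -1  [with L=-2]  = -1
H = 2L + 3G - 5  [with L=-2, G=-1]  = -12
M = |H - K|  [with H=-12, K=-5]  = 7

7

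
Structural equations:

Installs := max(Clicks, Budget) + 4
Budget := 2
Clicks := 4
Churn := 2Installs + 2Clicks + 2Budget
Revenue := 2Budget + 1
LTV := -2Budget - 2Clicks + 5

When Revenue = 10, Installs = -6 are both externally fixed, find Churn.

0

Under do(Revenue = 10, Installs = -6), each intervened variable's structural equation is replaced by its fixed value.
Churn = 2Installs + 2Clicks + 2Budget  [with Installs=-6, Clicks=4, Budget=2]  = 0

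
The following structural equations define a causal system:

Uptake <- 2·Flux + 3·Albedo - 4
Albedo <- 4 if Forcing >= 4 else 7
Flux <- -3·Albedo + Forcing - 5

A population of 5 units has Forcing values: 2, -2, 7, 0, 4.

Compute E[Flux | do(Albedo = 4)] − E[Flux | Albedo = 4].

Every unit gets Albedo=4 under the intervention. Flux values become -15, -19, -10, -17, -13; E[Flux|do(Albedo=4)] = -14.8.
E[Flux|Albedo=4] averages over only the 2 units with Albedo=4 (Forcing = 7, 4): Flux = -10, -13, mean -11.5.
Difference = -14.8 − (-11.5) = -3.3.

-3.3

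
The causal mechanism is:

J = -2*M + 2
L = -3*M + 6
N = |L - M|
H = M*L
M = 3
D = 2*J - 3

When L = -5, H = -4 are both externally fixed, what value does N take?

The joint intervention fixes L = -5, H = -4, removing each variable's own equation.
N = |L - M|  [with L=-5, M=3]  = 8

8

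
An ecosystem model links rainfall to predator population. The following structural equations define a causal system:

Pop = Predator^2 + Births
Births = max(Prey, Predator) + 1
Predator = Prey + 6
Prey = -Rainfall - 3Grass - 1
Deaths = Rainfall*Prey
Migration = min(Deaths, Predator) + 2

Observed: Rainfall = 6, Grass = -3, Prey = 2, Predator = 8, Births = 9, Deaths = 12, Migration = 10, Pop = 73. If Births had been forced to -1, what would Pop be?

63

do(Births=-1) replaces the equation Births = max(Prey, Predator) + 1 with the constant Births = -1.
Prey = -Rainfall - 3Grass - 1  [with Rainfall=6, Grass=-3]  = 2
Predator = Prey + 6  [with Prey=2]  = 8
Pop = Predator^2 + Births  [with Predator=8, Births=-1]  = 63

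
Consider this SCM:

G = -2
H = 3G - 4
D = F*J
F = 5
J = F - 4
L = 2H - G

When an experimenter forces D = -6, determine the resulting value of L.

-18

Under do(D=-6), the mechanism D = F*J is discarded; D is fixed at -6.
Since L is not a descendant of the intervened variable, it is unaffected.
H = 3G - 4  [with G=-2]  = -10
L = 2H - G  [with H=-10, G=-2]  = -18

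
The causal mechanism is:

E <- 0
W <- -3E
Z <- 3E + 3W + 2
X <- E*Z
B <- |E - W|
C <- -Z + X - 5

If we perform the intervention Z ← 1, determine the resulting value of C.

-6

The intervention breaks the incoming arrows to Z: Z <- 3E + 3W + 2 no longer applies, and Z = 1.
X = E*Z  [with E=0, Z=1]  = 0
C = -Z + X - 5  [with Z=1, X=0]  = -6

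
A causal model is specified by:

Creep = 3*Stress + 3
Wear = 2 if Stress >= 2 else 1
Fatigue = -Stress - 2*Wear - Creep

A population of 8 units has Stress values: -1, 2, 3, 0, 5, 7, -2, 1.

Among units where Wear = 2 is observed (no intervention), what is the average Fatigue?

-24

Conditioning on Wear=2 selects the 4 unit(s) with Stress ∈ {2, 3, 5, 7}. Their Fatigue values: -15, -19, -27, -35. Mean = -24.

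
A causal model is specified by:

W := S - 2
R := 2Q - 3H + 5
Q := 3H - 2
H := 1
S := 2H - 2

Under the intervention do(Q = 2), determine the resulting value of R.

The intervention breaks the incoming arrows to Q: Q := 3H - 2 no longer applies, and Q = 2.
R = 2Q - 3H + 5  [with Q=2, H=1]  = 6

6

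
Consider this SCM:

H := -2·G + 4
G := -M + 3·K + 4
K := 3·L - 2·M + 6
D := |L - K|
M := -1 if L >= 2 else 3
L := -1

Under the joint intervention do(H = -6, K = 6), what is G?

19

Under do(H = -6, K = 6), each intervened variable's structural equation is replaced by its fixed value.
M = -1 if L >= 2 else 3  [with L=-1]  = 3
G = -M + 3·K + 4  [with M=3, K=6]  = 19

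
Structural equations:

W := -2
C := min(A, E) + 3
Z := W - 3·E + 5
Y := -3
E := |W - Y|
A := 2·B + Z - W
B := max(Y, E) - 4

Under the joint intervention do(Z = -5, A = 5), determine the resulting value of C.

Under do(Z = -5, A = 5), each intervened variable's structural equation is replaced by its fixed value.
E = |W - Y|  [with W=-2, Y=-3]  = 1
C = min(A, E) + 3  [with A=5, E=1]  = 4

4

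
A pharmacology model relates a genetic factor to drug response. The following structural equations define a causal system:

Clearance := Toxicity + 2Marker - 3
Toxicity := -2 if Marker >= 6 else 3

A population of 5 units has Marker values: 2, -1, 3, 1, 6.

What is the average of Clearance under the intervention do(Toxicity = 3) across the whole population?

do(Toxicity=3) breaks Toxicity's dependence on Marker. With Toxicity=3 fixed, Clearance across the units is 4, -2, 6, 2, 12, mean 4.4.

4.4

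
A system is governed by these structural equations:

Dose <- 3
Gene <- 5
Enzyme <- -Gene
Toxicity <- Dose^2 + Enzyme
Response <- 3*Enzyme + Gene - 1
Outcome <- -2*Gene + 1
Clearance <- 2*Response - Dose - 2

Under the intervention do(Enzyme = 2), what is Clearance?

The intervention breaks the incoming arrows to Enzyme: Enzyme <- -Gene no longer applies, and Enzyme = 2.
Response = 3*Enzyme + Gene - 1  [with Enzyme=2, Gene=5]  = 10
Clearance = 2*Response - Dose - 2  [with Response=10, Dose=3]  = 15

15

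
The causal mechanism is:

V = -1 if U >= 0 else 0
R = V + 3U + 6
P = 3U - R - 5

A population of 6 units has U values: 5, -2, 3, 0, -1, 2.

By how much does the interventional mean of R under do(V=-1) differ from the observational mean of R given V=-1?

-4

The intervention sets V=-1 in all 6 units regardless of U. Recomputing R per unit gives 20, -1, 14, 5, 2, 11; average 8.5.
Conditioning on V=-1 selects the 4 unit(s) with U ∈ {5, 3, 0, 2}. Their R values: 20, 14, 5, 11. Mean = 12.5.
Difference = 8.5 − 12.5 = -4.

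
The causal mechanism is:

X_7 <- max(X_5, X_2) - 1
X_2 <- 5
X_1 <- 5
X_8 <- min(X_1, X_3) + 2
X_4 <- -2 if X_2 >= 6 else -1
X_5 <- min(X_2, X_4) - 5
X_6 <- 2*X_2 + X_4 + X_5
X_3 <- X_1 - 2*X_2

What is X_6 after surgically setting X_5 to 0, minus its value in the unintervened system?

6

The intervention breaks the incoming arrows to X_5: X_5 <- min(X_2, X_4) - 5 no longer applies, and X_5 = 0.
X_4 = -2 if X_2 >= 6 else -1  [with X_2=5]  = -1
X_6 = 2*X_2 + X_4 + X_5  [with X_2=5, X_4=-1, X_5=0]  = 9
Without intervention: X_4 = -2 if X_2 >= 6 else -1  [with X_2=5]  = -1; X_5 = min(X_2, X_4) - 5  [with X_2=5, X_4=-1]  = -6; X_6 = 2*X_2 + X_4 + X_5  [with X_2=5, X_4=-1, X_5=-6]  = 3.
Change = 9 − 3 = 6.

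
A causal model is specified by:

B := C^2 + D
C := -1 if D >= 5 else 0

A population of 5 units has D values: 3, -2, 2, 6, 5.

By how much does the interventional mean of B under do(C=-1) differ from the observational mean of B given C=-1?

-2.7

Every unit gets C=-1 under the intervention. B values become 4, -1, 3, 7, 6; E[B|do(C=-1)] = 3.8.
Observing C=-1 restricts to units where C's equation naturally yields -1: D ∈ {6, 5}. In that subpopulation B = 7, 6, mean 6.5.
Difference = 3.8 − 6.5 = -2.7.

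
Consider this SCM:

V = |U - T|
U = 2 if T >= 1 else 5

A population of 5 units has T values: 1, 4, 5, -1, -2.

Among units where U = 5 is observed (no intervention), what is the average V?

6.5

Observing U=5 restricts to units where U's equation naturally yields 5: T ∈ {-1, -2}. In that subpopulation V = 6, 7, mean 6.5.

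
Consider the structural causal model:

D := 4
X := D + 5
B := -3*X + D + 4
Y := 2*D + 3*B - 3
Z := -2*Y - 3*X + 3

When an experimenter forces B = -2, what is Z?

do(B=-2) replaces the equation B := -3*X + D + 4 with the constant B = -2.
X = D + 5  [with D=4]  = 9
Y = 2*D + 3*B - 3  [with D=4, B=-2]  = -1
Z = -2*Y - 3*X + 3  [with Y=-1, X=9]  = -22

-22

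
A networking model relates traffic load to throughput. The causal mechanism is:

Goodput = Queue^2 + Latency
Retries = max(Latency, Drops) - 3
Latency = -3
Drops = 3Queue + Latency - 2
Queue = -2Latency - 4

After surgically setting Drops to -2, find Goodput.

1

do(Drops=-2) replaces the equation Drops = 3Queue + Latency - 2 with the constant Drops = -2.
Goodput is not downstream of the intervention, so its value is determined by the original equations.
Queue = -2Latency - 4  [with Latency=-3]  = 2
Goodput = Queue^2 + Latency  [with Queue=2, Latency=-3]  = 1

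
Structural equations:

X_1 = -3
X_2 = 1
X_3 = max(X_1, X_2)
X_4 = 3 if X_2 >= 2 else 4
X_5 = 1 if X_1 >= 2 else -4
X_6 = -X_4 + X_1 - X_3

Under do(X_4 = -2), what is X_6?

Under do(X_4=-2), the mechanism X_4 = 3 if X_2 >= 2 else 4 is discarded; X_4 is fixed at -2.
X_3 = max(X_1, X_2)  [with X_1=-3, X_2=1]  = 1
X_6 = -X_4 + X_1 - X_3  [with X_4=-2, X_1=-3, X_3=1]  = -2

-2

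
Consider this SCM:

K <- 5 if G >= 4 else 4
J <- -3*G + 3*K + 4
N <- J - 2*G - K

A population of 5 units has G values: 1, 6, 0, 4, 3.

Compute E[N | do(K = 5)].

0

do(K=5) breaks K's dependence on G. With K=5 fixed, N across the units is 9, -16, 14, -6, -1, mean 0.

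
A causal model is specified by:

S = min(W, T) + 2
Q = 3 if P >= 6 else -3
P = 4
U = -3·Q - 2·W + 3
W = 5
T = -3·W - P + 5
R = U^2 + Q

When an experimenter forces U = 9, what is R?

Intervening sets U = 9 and removes its equation (U = -3·Q - 2·W + 3).
Q = 3 if P >= 6 else -3  [with P=4]  = -3
R = U^2 + Q  [with U=9, Q=-3]  = 78

78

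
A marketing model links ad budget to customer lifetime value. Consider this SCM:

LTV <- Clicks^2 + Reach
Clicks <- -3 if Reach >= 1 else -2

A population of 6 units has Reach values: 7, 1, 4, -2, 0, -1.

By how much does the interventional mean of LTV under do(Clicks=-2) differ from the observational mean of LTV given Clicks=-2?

2.5

Every unit gets Clicks=-2 under the intervention. LTV values become 11, 5, 8, 2, 4, 3; E[LTV|do(Clicks=-2)] = 5.5.
Observing Clicks=-2 restricts to units where Clicks's equation naturally yields -2: Reach ∈ {-2, 0, -1}. In that subpopulation LTV = 2, 4, 3, mean 3.
Difference = 5.5 − 3 = 2.5.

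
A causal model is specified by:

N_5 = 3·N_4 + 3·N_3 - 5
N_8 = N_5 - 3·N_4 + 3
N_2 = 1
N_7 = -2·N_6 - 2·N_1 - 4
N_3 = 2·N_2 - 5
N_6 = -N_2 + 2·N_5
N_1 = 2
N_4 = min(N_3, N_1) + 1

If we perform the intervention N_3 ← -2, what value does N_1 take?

Under do(N_3=-2), the mechanism N_3 = 2·N_2 - 5 is discarded; N_3 is fixed at -2.
N_1 is not downstream of the intervention, so its value is determined by the original equations.

2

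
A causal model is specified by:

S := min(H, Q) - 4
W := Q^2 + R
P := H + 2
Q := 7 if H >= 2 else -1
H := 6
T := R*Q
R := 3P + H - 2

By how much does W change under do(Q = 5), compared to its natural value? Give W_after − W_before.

Under do(Q=5), the mechanism Q := 7 if H >= 2 else -1 is discarded; Q is fixed at 5.
P = H + 2  [with H=6]  = 8
R = 3P + H - 2  [with P=8, H=6]  = 28
W = Q^2 + R  [with Q=5, R=28]  = 53
Without intervention: Q = 7 if H >= 2 else -1  [with H=6]  = 7; P = H + 2  [with H=6]  = 8; R = 3P + H - 2  [with P=8, H=6]  = 28; W = Q^2 + R  [with Q=7, R=28]  = 77.
Change = 53 − 77 = -24.

-24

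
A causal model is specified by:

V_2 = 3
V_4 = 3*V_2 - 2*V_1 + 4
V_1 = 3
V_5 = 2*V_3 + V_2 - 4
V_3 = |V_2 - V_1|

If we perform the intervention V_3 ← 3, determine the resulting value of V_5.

5

do(V_3=3) replaces the equation V_3 = |V_2 - V_1| with the constant V_3 = 3.
V_5 = 2*V_3 + V_2 - 4  [with V_3=3, V_2=3]  = 5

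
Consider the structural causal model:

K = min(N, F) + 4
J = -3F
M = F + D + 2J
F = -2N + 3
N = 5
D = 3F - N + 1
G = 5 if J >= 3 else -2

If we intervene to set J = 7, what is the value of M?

The intervention breaks the incoming arrows to J: J = -3F no longer applies, and J = 7.
F = -2N + 3  [with N=5]  = -7
D = 3F - N + 1  [with F=-7, N=5]  = -25
M = F + D + 2J  [with F=-7, D=-25, J=7]  = -18

-18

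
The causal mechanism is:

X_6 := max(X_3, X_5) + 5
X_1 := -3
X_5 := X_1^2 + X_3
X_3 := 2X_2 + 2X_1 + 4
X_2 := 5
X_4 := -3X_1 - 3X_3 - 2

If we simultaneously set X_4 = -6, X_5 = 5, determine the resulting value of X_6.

The joint intervention fixes X_4 = -6, X_5 = 5, removing each variable's own equation.
X_3 = 2X_2 + 2X_1 + 4  [with X_2=5, X_1=-3]  = 8
X_6 = max(X_3, X_5) + 5  [with X_3=8, X_5=5]  = 13

13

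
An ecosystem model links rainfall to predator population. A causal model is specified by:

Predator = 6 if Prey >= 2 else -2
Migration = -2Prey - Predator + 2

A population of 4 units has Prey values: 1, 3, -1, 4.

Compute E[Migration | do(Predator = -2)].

0.5

do(Predator=-2) breaks Predator's dependence on Prey. With Predator=-2 fixed, Migration across the units is 2, -2, 6, -4, mean 0.5.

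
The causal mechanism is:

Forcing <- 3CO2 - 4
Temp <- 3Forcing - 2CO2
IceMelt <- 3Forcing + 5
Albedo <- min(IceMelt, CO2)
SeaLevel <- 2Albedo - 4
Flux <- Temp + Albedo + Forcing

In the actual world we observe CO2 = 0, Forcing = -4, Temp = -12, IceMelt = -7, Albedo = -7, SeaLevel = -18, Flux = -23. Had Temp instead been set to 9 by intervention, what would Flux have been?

-2

The intervention breaks the incoming arrows to Temp: Temp <- 3Forcing - 2CO2 no longer applies, and Temp = 9.
Forcing = 3CO2 - 4  [with CO2=0]  = -4
IceMelt = 3Forcing + 5  [with Forcing=-4]  = -7
Albedo = min(IceMelt, CO2)  [with IceMelt=-7, CO2=0]  = -7
Flux = Temp + Albedo + Forcing  [with Temp=9, Albedo=-7, Forcing=-4]  = -2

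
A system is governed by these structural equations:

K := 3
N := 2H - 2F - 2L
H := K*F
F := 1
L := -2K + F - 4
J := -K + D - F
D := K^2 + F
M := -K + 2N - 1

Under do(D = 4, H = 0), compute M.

28

Under do(D = 4, H = 0), each intervened variable's structural equation is replaced by its fixed value.
L = -2K + F - 4  [with K=3, F=1]  = -9
N = 2H - 2F - 2L  [with H=0, F=1, L=-9]  = 16
M = -K + 2N - 1  [with K=3, N=16]  = 28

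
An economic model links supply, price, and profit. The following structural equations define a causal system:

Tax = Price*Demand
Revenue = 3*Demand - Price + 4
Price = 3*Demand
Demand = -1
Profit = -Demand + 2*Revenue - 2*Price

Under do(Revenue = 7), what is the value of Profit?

21

do(Revenue=7) replaces the equation Revenue = 3*Demand - Price + 4 with the constant Revenue = 7.
Price = 3*Demand  [with Demand=-1]  = -3
Profit = -Demand + 2*Revenue - 2*Price  [with Demand=-1, Revenue=7, Price=-3]  = 21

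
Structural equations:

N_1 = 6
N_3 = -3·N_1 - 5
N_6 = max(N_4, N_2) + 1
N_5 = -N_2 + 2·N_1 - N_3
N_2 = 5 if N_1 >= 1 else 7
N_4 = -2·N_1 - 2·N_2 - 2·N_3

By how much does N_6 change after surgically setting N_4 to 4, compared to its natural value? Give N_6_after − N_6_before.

Under do(N_4=4), the mechanism N_4 = -2·N_1 - 2·N_2 - 2·N_3 is discarded; N_4 is fixed at 4.
N_2 = 5 if N_1 >= 1 else 7  [with N_1=6]  = 5
N_6 = max(N_4, N_2) + 1  [with N_4=4, N_2=5]  = 6
Without intervention: N_2 = 5 if N_1 >= 1 else 7  [with N_1=6]  = 5; N_3 = -3·N_1 - 5  [with N_1=6]  = -23; N_4 = -2·N_1 - 2·N_2 - 2·N_3  [with N_1=6, N_2=5, N_3=-23]  = 24; N_6 = max(N_4, N_2) + 1  [with N_4=24, N_2=5]  = 25.
Change = 6 − 25 = -19.

-19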